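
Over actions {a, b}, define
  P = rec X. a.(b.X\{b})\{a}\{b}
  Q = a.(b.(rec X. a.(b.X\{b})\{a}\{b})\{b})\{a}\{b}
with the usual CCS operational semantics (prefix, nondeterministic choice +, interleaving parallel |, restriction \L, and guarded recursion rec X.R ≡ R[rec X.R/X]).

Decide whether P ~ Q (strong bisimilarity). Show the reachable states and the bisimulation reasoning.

bisimilar

P's transition system — 2 states:
  p0 = rec X. a.(b.X\{b})\{a}\{b} has moves =a=> p1
  p1 = (b.(rec X. a.(b.X\{b})\{a}\{b})\{b})\{a}\{b} has moves ∅
Q's transition system — 2 states:
  q0 = a.(b.(rec X. a.(b.X\{b})\{a}\{b})\{b})\{a}\{b} has moves =a=> q1
  q1 = (b.(rec X. a.(b.X\{b})\{a}\{b})\{b})\{a}\{b} has moves ∅
Bisimilarity quotient blocks:
  B0 = {p0, q0}
  B1 = {p1, q1}
p0 ∈ B0, q0 ∈ B0 → same block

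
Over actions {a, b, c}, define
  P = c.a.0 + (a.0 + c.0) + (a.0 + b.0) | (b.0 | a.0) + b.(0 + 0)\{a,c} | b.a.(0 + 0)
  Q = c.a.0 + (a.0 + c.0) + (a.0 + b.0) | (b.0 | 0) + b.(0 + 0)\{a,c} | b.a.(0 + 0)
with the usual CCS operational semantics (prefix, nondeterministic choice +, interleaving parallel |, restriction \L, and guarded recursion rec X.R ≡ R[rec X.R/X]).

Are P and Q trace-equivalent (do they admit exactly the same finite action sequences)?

LTS(P): 15 reachable states
  m0 = c.a.0 + (a.0 + c.0) + (a.0 + b.0) | (b.0 | a.0) + b.(0 + 0)\{a,c} | b.a.(0 + 0) has moves ··a··> m1, ··a··> m2, ··a··> m3, ··b··> m3, ··b··> m4, ··b··> m5, ··b··> m6, ··c··> m2, ··c··> m7
  m1 = (a.0 + b.0) | (b.0 | 0) has moves ··a··> m8, ··b··> m8, ··b··> m9
  m2 = 0 has moves (no moves)
  m3 = 0 | (b.0 | a.0) has moves ··a··> m8, ··b··> m10
  m4 = (0 + 0)\{a,c} | b.a.(0 + 0) has moves ··b··> m11
  m5 = (a.0 + b.0) | (0 | a.0) has moves ··a··> m10, ··a··> m9, ··b··> m10
  m6 = b.(0 + 0)\{a,c} | a.(0 + 0) has moves ··a··> m12, ··b··> m11
  m7 = a.0 has moves ··a··> m2
  m8 = 0 | (b.0 | 0) has moves ··b··> m13
  m9 = (a.0 + b.0) | (0 | 0) has moves ··a··> m13, ··b··> m13
  m10 = 0 | (0 | a.0) has moves ··a··> m13
  m11 = (0 + 0)\{a,c} | a.(0 + 0) has moves ··a··> m14
  m12 = b.(0 + 0)\{a,c} | (0 + 0) has moves ··b··> m14
  m13 = 0 | (0 | 0) has moves (no moves)
  m14 = (0 + 0)\{a,c} | (0 + 0) has moves (no moves)
LTS(Q): 11 reachable states
  n0 = c.a.0 + (a.0 + c.0) + (a.0 + b.0) | (b.0 | 0) + b.(0 + 0)\{a,c} | b.a.(0 + 0) has moves ··a··> n1, ··a··> n2, ··b··> n2, ··b··> n3, ··b··> n4, ··b··> n5, ··c··> n1, ··c··> n6
  n1 = 0 has moves (no moves)
  n2 = 0 | (b.0 | 0) has moves ··b··> n7
  n3 = (0 + 0)\{a,c} | b.a.(0 + 0) has moves ··b··> n8
  n4 = (a.0 + b.0) | (0 | 0) has moves ··a··> n7, ··b··> n7
  n5 = b.(0 + 0)\{a,c} | a.(0 + 0) has moves ··a··> n9, ··b··> n8
  n6 = a.0 has moves ··a··> n1
  n7 = 0 | (0 | 0) has moves (no moves)
  n8 = (0 + 0)\{a,c} | a.(0 + 0) has moves ··a··> n10
  n9 = b.(0 + 0)\{a,c} | (0 + 0) has moves ··b··> n10
  n10 = (0 + 0)\{a,c} | (0 + 0) has moves (no moves)
Executing aa from P (initial set {m0}):
  step 1 (a): {m1, m2, m3}
  step 2 (a): {m8}
  P completes σ.
Executing aa from Q (initial set {n0}):
  step 1 (a): {n1, n2}
  step 2 (a): ∅  — Q cannot continue

NO — witness ⟨aa⟩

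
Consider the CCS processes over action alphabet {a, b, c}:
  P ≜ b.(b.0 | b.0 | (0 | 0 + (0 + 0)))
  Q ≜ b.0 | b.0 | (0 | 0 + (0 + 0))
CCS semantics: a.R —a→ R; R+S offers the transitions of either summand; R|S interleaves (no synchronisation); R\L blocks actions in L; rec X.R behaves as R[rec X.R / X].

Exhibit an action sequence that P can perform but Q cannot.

Reachable graph of P (5 states):
  m0 = b.(b.0 | b.0 | (0 | 0 + (0 + 0))) | —b→ m1
  m1 = b.0 | b.0 | (0 | 0 + (0 + 0)) | —b→ m2, —b→ m3
  m2 = 0 | b.0 | (0 | 0 + (0 + 0)) | —b→ m4
  m3 = b.0 | 0 | (0 | 0 + (0 + 0)) | —b→ m4
  m4 = 0 | 0 | (0 | 0 + (0 + 0)) | deadlocked
Reachable graph of Q (4 states):
  n0 = b.0 | b.0 | (0 | 0 + (0 + 0)) | —b→ n1, —b→ n2
  n1 = 0 | b.0 | (0 | 0 + (0 + 0)) | —b→ n3
  n2 = b.0 | 0 | (0 | 0 + (0 + 0)) | —b→ n3
  n3 = 0 | 0 | (0 | 0 + (0 + 0)) | deadlocked
Run σ = ⟨bbb⟩ on P: start {m0}
  step 1 (b): {m1}
  step 2 (b): {m2, m3}
  step 3 (b): {m4}
  P completes σ.
Run σ = ⟨bbb⟩ on Q: start {n0}
  step 1 (b): {n1, n2}
  step 2 (b): {n3}
  step 3 (b): no successor for Q

bbb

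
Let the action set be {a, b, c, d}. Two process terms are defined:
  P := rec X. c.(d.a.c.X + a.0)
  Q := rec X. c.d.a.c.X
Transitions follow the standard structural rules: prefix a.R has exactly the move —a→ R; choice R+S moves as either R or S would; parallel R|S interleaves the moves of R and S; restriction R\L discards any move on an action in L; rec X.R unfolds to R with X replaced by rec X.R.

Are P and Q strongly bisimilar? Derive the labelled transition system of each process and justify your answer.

Reachable graph of P (5 states):
  p0 = rec X. c.(d.a.c.X + a.0) → ··c··> p1
  p1 = d.a.c.(rec X. c.(d.a.c.X + a.0)) + a.0 → ··a··> p2, ··d··> p3
  p2 = 0 → (no moves)
  p3 = a.c.(rec X. c.(d.a.c.X + a.0)) → ··a··> p4
  p4 = c.(rec X. c.(d.a.c.X + a.0)) → ··c··> p0
Reachable graph of Q (4 states):
  q0 = rec X. c.d.a.c.X → ··c··> q1
  q1 = d.a.c.(rec X. c.d.a.c.X) → ··d··> q2
  q2 = a.c.(rec X. c.d.a.c.X) → ··a··> q3
  q3 = c.(rec X. c.d.a.c.X) → ··c··> q0
Bisimilarity quotient blocks:
  B0 = {p0}
  B1 = {p1}
  B2 = {p2}
  B3 = {p3}
  B4 = {p4}
  B5 = {q0}
  B6 = {q1}
  B7 = {q2}
  B8 = {q3}
p0 ∈ B0, q0 ∈ B5 → different blocks

P ≁ Q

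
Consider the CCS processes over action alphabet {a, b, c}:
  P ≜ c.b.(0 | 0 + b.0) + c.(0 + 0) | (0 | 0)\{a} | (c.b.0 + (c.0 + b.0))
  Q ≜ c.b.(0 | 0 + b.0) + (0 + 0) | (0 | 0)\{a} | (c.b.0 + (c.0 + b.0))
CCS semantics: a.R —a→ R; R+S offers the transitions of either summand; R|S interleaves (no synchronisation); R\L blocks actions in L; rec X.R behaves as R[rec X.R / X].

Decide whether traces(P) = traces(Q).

NO — witness ⟨bc⟩

LTS(P): 9 reachable states
  p0 = c.b.(0 | 0 + b.0) + c.(0 + 0) | (0 | 0)\{a} | (c.b.0 + (c.0 + b.0)) ⊢ =b=> p1, =c=> p1, =c=> p2, =c=> p3, =c=> p4
  p1 = c.(0 + 0) | (0 | 0)\{a} | 0 ⊢ =c=> p5
  p2 = (0 + 0) | (0 | 0)\{a} | (c.b.0 + (c.0 + b.0)) ⊢ =b=> p5, =c=> p5, =c=> p6
  p3 = b.(0 | 0 + b.0) ⊢ =b=> p7
  p4 = c.(0 + 0) | (0 | 0)\{a} | b.0 ⊢ =b=> p1, =c=> p6
  p5 = (0 + 0) | (0 | 0)\{a} | 0 ⊢ stopped
  p6 = (0 + 0) | (0 | 0)\{a} | b.0 ⊢ =b=> p5
  p7 = 0 | 0 + b.0 ⊢ =b=> p8
  p8 = 0 ⊢ stopped
LTS(Q): 6 reachable states
  q0 = c.b.(0 | 0 + b.0) + (0 + 0) | (0 | 0)\{a} | (c.b.0 + (c.0 + b.0)) ⊢ =b=> q1, =c=> q1, =c=> q2, =c=> q3
  q1 = (0 + 0) | (0 | 0)\{a} | 0 ⊢ stopped
  q2 = (0 + 0) | (0 | 0)\{a} | b.0 ⊢ =b=> q1
  q3 = b.(0 | 0 + b.0) ⊢ =b=> q4
  q4 = 0 | 0 + b.0 ⊢ =b=> q5
  q5 = 0 ⊢ stopped
Trace ⟨bc⟩ through P, begin at {p0}:
  step 1 (b): {p1}
  step 2 (c): {p5}
  ✓ P
Trace ⟨bc⟩ through Q, begin at {q0}:
  step 1 (b): {q1}
  step 2 (c): ∅ (Q stuck)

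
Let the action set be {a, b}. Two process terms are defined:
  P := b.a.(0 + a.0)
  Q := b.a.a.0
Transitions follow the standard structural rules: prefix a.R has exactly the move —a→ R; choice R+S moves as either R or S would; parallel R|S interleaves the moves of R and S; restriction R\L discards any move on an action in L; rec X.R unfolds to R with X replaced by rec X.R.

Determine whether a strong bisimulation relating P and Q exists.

P ~ Q

Reachable graph of P (4 states):
  s0 = b.a.(0 + a.0) :: -b-> s1
  s1 = a.(0 + a.0) :: -a-> s2
  s2 = 0 + a.0 :: -a-> s3
  s3 = 0 :: (no moves)
Reachable graph of Q (4 states):
  t0 = b.a.a.0 :: -b-> t1
  t1 = a.a.0 :: -a-> t2
  t2 = a.0 :: -a-> t3
  t3 = 0 :: (no moves)
Coarsest stable partition (strong bisimilarity classes):
  B0 = {s0, t0}
  B1 = {s1, t1}
  B2 = {s2, t2}
  B3 = {s3, t3}
s0 ∈ B0, t0 ∈ B0 → same block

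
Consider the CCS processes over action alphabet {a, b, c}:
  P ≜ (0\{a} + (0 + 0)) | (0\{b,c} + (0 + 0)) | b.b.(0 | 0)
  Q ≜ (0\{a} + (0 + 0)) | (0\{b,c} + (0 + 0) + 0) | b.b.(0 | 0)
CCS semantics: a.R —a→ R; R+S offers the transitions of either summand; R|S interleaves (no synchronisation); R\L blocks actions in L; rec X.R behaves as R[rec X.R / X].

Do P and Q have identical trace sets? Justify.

trace-equivalent

P's transition system — 3 states:
  s0 = (0\{a} + (0 + 0)) | (0\{b,c} + (0 + 0)) | b.b.(0 | 0) has moves =b=> s1
  s1 = (0\{a} + (0 + 0)) | (0\{b,c} + (0 + 0)) | b.(0 | 0) has moves =b=> s2
  s2 = (0\{a} + (0 + 0)) | (0\{b,c} + (0 + 0)) | (0 | 0) has moves deadlocked
Q's transition system — 3 states:
  t0 = (0\{a} + (0 + 0)) | (0\{b,c} + (0 + 0) + 0) | b.b.(0 | 0) has moves =b=> t1
  t1 = (0\{a} + (0 + 0)) | (0\{b,c} + (0 + 0) + 0) | b.(0 | 0) has moves =b=> t2
  t2 = (0\{a} + (0 + 0)) | (0\{b,c} + (0 + 0) + 0) | (0 | 0) has moves deadlocked
Coarsest stable partition (strong bisimilarity classes):
  B0 = {s0, t0}
  B1 = {s1, t1}
  B2 = {s2, t2}
s0 ∈ B0, t0 ∈ B0 → same block
Bisimilar ⇒ trace-equivalent.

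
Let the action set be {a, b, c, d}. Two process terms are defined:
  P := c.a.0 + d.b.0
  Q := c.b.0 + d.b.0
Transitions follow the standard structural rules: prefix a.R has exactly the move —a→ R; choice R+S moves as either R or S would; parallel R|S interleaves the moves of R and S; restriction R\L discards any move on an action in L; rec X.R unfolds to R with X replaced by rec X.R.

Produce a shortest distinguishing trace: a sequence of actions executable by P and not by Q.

P's transition system — 4 states:
  u0 = c.a.0 + d.b.0 has moves =c=> u1, =d=> u2
  u1 = a.0 has moves =a=> u3
  u2 = b.0 has moves =b=> u3
  u3 = 0 has moves (no moves)
Q's transition system — 3 states:
  v0 = c.b.0 + d.b.0 has moves =c=> v1, =d=> v1
  v1 = b.0 has moves =b=> v2
  v2 = 0 has moves (no moves)
Trace ⟨ca⟩ through P, begin at {u0}:
  [1] c ⇒ {u1}
  [2] a ⇒ {u3}
  P completes σ.
Trace ⟨ca⟩ through Q, begin at {v0}:
  [1] c ⇒ {v1}
  [2] a ⇒ ∅ (Q stuck)

ca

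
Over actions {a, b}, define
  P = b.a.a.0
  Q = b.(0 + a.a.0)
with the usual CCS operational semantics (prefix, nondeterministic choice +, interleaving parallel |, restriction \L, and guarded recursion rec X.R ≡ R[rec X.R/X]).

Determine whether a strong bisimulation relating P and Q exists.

bisimilar

P's transition system — 4 states:
  p0 = b.a.a.0 → —b→ p1
  p1 = a.a.0 → —a→ p2
  p2 = a.0 → —a→ p3
  p3 = 0 → stopped
Q's transition system — 4 states:
  q0 = b.(0 + a.a.0) → —b→ q1
  q1 = 0 + a.a.0 → —a→ q2
  q2 = a.0 → —a→ q3
  q3 = 0 → stopped
Coarsest stable partition (strong bisimilarity classes):
  B0 = {p0, q0}
  B1 = {p1, q1}
  B2 = {p2, q2}
  B3 = {p3, q3}
p0 ∈ B0, q0 ∈ B0 → same block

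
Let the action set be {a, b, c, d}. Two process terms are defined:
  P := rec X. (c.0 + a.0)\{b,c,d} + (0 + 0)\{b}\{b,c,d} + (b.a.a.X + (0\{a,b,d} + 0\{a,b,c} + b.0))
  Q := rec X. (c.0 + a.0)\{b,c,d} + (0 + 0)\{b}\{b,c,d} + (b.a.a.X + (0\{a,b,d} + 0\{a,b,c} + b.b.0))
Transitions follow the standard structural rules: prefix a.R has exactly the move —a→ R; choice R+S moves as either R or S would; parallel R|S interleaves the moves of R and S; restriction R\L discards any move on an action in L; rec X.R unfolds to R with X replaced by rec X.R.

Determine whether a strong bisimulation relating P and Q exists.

not bisimilar

Reachable graph of P (5 states):
  m0 = rec X. (c.0 + a.0)\{b,c,d} + (0 + 0)\{b}\{b,c,d} + (b.a.a.X + (0\{a,b,d} + 0\{a,b,c} + b.0)) :: --a--▸ m1, --b--▸ m2, --b--▸ m3
  m1 = 0\{b,c,d} :: stopped
  m2 = 0 :: stopped
  m3 = a.a.(rec X. (c.0 + a.0)\{b,c,d} + (0 + 0)\{b}\{b,c,d} + (b.a.a.X + (0\{a,b,d} + 0\{a,b,c} + b.0))) :: --a--▸ m4
  m4 = a.(rec X. (c.0 + a.0)\{b,c,d} + (0 + 0)\{b}\{b,c,d} + (b.a.a.X + (0\{a,b,d} + 0\{a,b,c} + b.0))) :: --a--▸ m0
Reachable graph of Q (6 states):
  n0 = rec X. (c.0 + a.0)\{b,c,d} + (0 + 0)\{b}\{b,c,d} + (b.a.a.X + (0\{a,b,d} + 0\{a,b,c} + b.b.0)) :: --a--▸ n1, --b--▸ n2, --b--▸ n3
  n1 = 0\{b,c,d} :: stopped
  n2 = a.a.(rec X. (c.0 + a.0)\{b,c,d} + (0 + 0)\{b}\{b,c,d} + (b.a.a.X + (0\{a,b,d} + 0\{a,b,c} + b.b.0))) :: --a--▸ n4
  n3 = b.0 :: --b--▸ n5
  n4 = a.(rec X. (c.0 + a.0)\{b,c,d} + (0 + 0)\{b}\{b,c,d} + (b.a.a.X + (0\{a,b,d} + 0\{a,b,c} + b.b.0))) :: --a--▸ n0
  n5 = 0 :: stopped
Coarsest stable partition (strong bisimilarity classes):
  B0 = {m0}
  B1 = {m1, m2, n1, n5}
  B2 = {m3}
  B3 = {m4}
  B4 = {n0}
  B5 = {n2}
  B6 = {n4}
  B7 = {n3}
m0 ∈ B0, n0 ∈ B4 → different blocks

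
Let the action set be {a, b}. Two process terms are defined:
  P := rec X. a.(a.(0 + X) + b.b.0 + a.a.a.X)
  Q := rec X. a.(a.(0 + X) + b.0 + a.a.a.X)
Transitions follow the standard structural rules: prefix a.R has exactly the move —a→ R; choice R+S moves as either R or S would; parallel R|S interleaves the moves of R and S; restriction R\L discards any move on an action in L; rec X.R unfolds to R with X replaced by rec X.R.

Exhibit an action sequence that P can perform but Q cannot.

abb

Reachable graph of P (7 states):
  m0 = rec X. a.(a.(0 + X) + b.b.0 + a.a.a.X) → --a--▸ m1
  m1 = a.(0 + (rec X. a.(a.(0 + X) + b.b.0 + a.a.a.X))) + b.b.0 + a.a.a.(rec X. a.(a.(0 + X) + b.b.0 + a.a.a.X)) → --a--▸ m2, --a--▸ m3, --b--▸ m4
  m2 = 0 + (rec X. a.(a.(0 + X) + b.b.0 + a.a.a.X)) → --a--▸ m1
  m3 = a.a.(rec X. a.(a.(0 + X) + b.b.0 + a.a.a.X)) → --a--▸ m5
  m4 = b.0 → --b--▸ m6
  m5 = a.(rec X. a.(a.(0 + X) + b.b.0 + a.a.a.X)) → --a--▸ m0
  m6 = 0 → deadlocked
Reachable graph of Q (6 states):
  n0 = rec X. a.(a.(0 + X) + b.0 + a.a.a.X) → --a--▸ n1
  n1 = a.(0 + (rec X. a.(a.(0 + X) + b.0 + a.a.a.X))) + b.0 + a.a.a.(rec X. a.(a.(0 + X) + b.0 + a.a.a.X)) → --a--▸ n2, --a--▸ n3, --b--▸ n4
  n2 = 0 + (rec X. a.(a.(0 + X) + b.0 + a.a.a.X)) → --a--▸ n1
  n3 = a.a.(rec X. a.(a.(0 + X) + b.0 + a.a.a.X)) → --a--▸ n5
  n4 = 0 → deadlocked
  n5 = a.(rec X. a.(a.(0 + X) + b.0 + a.a.a.X)) → --a--▸ n0
Executing abb from P (initial set {m0}):
  step 1 (a): {m1}
  step 2 (b): {m4}
  step 3 (b): {m6}
  P completes σ.
Executing abb from Q (initial set {n0}):
  step 1 (a): {n1}
  step 2 (b): {n4}
  step 3 (b): ∅ (Q stuck)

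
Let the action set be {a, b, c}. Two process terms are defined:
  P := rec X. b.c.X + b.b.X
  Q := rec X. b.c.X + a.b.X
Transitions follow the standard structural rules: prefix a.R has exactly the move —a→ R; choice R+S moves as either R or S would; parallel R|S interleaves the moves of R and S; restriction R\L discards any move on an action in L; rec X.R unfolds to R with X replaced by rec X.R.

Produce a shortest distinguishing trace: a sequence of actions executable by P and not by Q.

LTS(P): 3 reachable states
  m0 = rec X. b.c.X + b.b.X | ··b··> m1, ··b··> m2
  m1 = b.(rec X. b.c.X + b.b.X) | ··b··> m0
  m2 = c.(rec X. b.c.X + b.b.X) | ··c··> m0
LTS(Q): 3 reachable states
  n0 = rec X. b.c.X + a.b.X | ··a··> n1, ··b··> n2
  n1 = b.(rec X. b.c.X + a.b.X) | ··b··> n0
  n2 = c.(rec X. b.c.X + a.b.X) | ··c··> n0
Executing bb from P (initial set {m0}):
  [1] b ⇒ {m1, m2}
  [2] b ⇒ {m0}
  P completes σ.
Executing bb from Q (initial set {n0}):
  [1] b ⇒ {n2}
  [2] b ⇒ no successor for Q

bb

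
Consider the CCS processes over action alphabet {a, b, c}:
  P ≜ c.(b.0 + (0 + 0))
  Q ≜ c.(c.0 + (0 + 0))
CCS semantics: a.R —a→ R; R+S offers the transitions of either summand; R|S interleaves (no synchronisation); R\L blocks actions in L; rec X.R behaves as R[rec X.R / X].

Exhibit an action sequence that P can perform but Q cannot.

cb

P's transition system — 3 states:
  s0 = c.(b.0 + (0 + 0)) | ··c··> s1
  s1 = b.0 + (0 + 0) | ··b··> s2
  s2 = 0 | (no moves)
Q's transition system — 3 states:
  t0 = c.(c.0 + (0 + 0)) | ··c··> t1
  t1 = c.0 + (0 + 0) | ··c··> t2
  t2 = 0 | (no moves)
Trace ⟨cb⟩ through P, begin at {s0}:
  step 1 (c): {s1}
  step 2 (b): {s2}
  — P admits the full trace.
Trace ⟨cb⟩ through Q, begin at {t0}:
  step 1 (c): {t1}
  step 2 (b): ∅ (Q stuck)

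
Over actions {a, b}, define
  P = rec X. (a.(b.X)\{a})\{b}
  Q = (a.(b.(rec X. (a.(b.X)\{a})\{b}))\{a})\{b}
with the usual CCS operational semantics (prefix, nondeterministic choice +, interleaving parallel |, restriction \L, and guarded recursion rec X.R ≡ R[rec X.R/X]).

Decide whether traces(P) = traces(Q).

traces(P) = traces(Q)

P's transition system — 2 states:
  u0 = rec X. (a.(b.X)\{a})\{b} has moves -a-> u1
  u1 = (b.(rec X. (a.(b.X)\{a})\{b}))\{a}\{b} has moves stopped
Q's transition system — 2 states:
  v0 = (a.(b.(rec X. (a.(b.X)\{a})\{b}))\{a})\{b} has moves -a-> v1
  v1 = (b.(rec X. (a.(b.X)\{a})\{b}))\{a}\{b} has moves stopped
Coarsest stable partition (strong bisimilarity classes):
  B0 = {u0, v0}
  B1 = {u1, v1}
u0 ∈ B0, v0 ∈ B0 → same block
Bisimilar ⇒ trace-equivalent.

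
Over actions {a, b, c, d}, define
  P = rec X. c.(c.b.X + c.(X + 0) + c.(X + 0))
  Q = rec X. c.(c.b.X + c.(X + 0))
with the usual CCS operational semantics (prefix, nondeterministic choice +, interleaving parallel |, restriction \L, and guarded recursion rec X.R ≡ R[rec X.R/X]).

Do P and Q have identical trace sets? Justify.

Reachable graph of P (4 states):
  m0 = rec X. c.(c.b.X + c.(X + 0) + c.(X + 0)) | ··c··> m1
  m1 = c.b.(rec X. c.(c.b.X + c.(X + 0) + c.(X + 0))) + c.((rec X. c.(c.b.X + c.(X + 0) + c.(X + 0))) + 0) + c.((rec X. c.(c.b.X + c.(X + 0) + c.(X + 0))) + 0) | ··c··> m2, ··c··> m3
  m2 = (rec X. c.(c.b.X + c.(X + 0) + c.(X + 0))) + 0 | ··c··> m1
  m3 = b.(rec X. c.(c.b.X + c.(X + 0) + c.(X + 0))) | ··b··> m0
Reachable graph of Q (4 states):
  n0 = rec X. c.(c.b.X + c.(X + 0)) | ··c··> n1
  n1 = c.b.(rec X. c.(c.b.X + c.(X + 0))) + c.((rec X. c.(c.b.X + c.(X + 0))) + 0) | ··c··> n2, ··c··> n3
  n2 = (rec X. c.(c.b.X + c.(X + 0))) + 0 | ··c··> n1
  n3 = b.(rec X. c.(c.b.X + c.(X + 0))) | ··b··> n0
Partition-refinement fixed point:
  B0 = {m0, m2, n0, n2}
  B1 = {m1, n1}
  B2 = {m3, n3}
m0 ∈ B0, n0 ∈ B0 → same block
Bisimilar ⇒ trace-equivalent.

YES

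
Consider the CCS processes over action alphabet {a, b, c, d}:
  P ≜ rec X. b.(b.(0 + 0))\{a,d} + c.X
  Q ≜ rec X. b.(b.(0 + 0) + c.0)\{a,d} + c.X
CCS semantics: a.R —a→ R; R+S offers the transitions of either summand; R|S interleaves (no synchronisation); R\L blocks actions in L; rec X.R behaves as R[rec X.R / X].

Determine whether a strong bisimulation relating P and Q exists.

P ≁ Q

LTS(P): 3 reachable states
  s0 = rec X. b.(b.(0 + 0))\{a,d} + c.X ⊢ --b--▸ s1, --c--▸ s0
  s1 = (b.(0 + 0))\{a,d} ⊢ --b--▸ s2
  s2 = (0 + 0)\{a,d} ⊢ ∅
LTS(Q): 4 reachable states
  t0 = rec X. b.(b.(0 + 0) + c.0)\{a,d} + c.X ⊢ --b--▸ t1, --c--▸ t0
  t1 = (b.(0 + 0) + c.0)\{a,d} ⊢ --b--▸ t2, --c--▸ t3
  t2 = (0 + 0)\{a,d} ⊢ ∅
  t3 = 0\{a,d} ⊢ ∅
Coarsest stable partition (strong bisimilarity classes):
  B0 = {s0}
  B1 = {s1}
  B2 = {s2, t2, t3}
  B3 = {t0}
  B4 = {t1}
s0 ∈ B0, t0 ∈ B3 → different blocks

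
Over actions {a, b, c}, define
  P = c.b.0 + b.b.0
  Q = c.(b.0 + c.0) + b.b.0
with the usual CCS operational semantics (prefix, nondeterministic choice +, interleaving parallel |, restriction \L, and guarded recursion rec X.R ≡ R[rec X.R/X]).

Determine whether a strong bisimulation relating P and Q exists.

P's transition system — 3 states:
  s0 = c.b.0 + b.b.0 → ··b··> s1, ··c··> s1
  s1 = b.0 → ··b··> s2
  s2 = 0 → stopped
Q's transition system — 4 states:
  t0 = c.(b.0 + c.0) + b.b.0 → ··b··> t1, ··c··> t2
  t1 = b.0 → ··b··> t3
  t2 = b.0 + c.0 → ··b··> t3, ··c··> t3
  t3 = 0 → stopped
Coarsest stable partition (strong bisimilarity classes):
  B0 = {s0}
  B1 = {s1, t1}
  B2 = {s2, t3}
  B3 = {t0}
  B4 = {t2}
s0 ∈ B0, t0 ∈ B3 → different blocks

not bisimilar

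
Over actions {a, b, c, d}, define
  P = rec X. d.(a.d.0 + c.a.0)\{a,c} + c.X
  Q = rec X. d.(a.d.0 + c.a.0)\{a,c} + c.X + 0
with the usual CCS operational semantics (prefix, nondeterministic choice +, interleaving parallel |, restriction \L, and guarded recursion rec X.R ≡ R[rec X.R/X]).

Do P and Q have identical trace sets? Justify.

YES

LTS(P): 2 reachable states
  m0 = rec X. d.(a.d.0 + c.a.0)\{a,c} + c.X → -c-> m0, -d-> m1
  m1 = (a.d.0 + c.a.0)\{a,c} → (no moves)
LTS(Q): 2 reachable states
  n0 = rec X. d.(a.d.0 + c.a.0)\{a,c} + c.X + 0 → -c-> n0, -d-> n1
  n1 = (a.d.0 + c.a.0)\{a,c} → (no moves)
Partition-refinement fixed point:
  B0 = {m0, n0}
  B1 = {m1, n1}
m0 ∈ B0, n0 ∈ B0 → same block
Bisimilar ⇒ trace-equivalent.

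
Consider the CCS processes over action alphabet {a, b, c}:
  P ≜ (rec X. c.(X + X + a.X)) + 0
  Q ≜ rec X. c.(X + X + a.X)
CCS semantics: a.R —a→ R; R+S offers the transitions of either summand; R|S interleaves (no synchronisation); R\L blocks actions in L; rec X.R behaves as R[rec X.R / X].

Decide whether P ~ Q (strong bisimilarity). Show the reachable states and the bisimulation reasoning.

P's transition system — 3 states:
  u0 = (rec X. c.(X + X + a.X)) + 0 → =c=> u1
  u1 = (rec X. c.(X + X + a.X)) + (rec X. c.(X + X + a.X)) + a.(rec X. c.(X + X + a.X)) → =a=> u2, =c=> u1
  u2 = rec X. c.(X + X + a.X) → =c=> u1
Q's transition system — 2 states:
  v0 = rec X. c.(X + X + a.X) → =c=> v1
  v1 = (rec X. c.(X + X + a.X)) + (rec X. c.(X + X + a.X)) + a.(rec X. c.(X + X + a.X)) → =a=> v0, =c=> v1
Partition-refinement fixed point:
  B0 = {u0, u2, v0}
  B1 = {u1, v1}
u0 ∈ B0, v0 ∈ B0 → same block

YES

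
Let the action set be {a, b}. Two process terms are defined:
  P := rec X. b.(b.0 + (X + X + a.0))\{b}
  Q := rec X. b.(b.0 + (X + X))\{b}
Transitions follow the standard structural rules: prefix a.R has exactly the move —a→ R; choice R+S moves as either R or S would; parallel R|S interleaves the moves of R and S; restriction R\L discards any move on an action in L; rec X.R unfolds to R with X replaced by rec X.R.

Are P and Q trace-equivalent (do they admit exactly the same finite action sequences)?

LTS(P): 3 reachable states
  m0 = rec X. b.(b.0 + (X + X + a.0))\{b} → -b-> m1
  m1 = (b.0 + ((rec X. b.(b.0 + (X + X + a.0))\{b}) + (rec X. b.(b.0 + (X + X + a.0))\{b}) + a.0))\{b} → -a-> m2
  m2 = 0\{b} → deadlocked
LTS(Q): 2 reachable states
  n0 = rec X. b.(b.0 + (X + X))\{b} → -b-> n1
  n1 = (b.0 + ((rec X. b.(b.0 + (X + X))\{b}) + (rec X. b.(b.0 + (X + X))\{b})))\{b} → deadlocked
Run σ = ⟨ba⟩ on P: start {m0}
  step 1 (b): {m1}
  step 2 (a): {m2}
  — P admits the full trace.
Run σ = ⟨ba⟩ on Q: start {n0}
  step 1 (b): {n1}
  step 2 (a): ∅  — Q cannot continue

NO — witness ⟨ba⟩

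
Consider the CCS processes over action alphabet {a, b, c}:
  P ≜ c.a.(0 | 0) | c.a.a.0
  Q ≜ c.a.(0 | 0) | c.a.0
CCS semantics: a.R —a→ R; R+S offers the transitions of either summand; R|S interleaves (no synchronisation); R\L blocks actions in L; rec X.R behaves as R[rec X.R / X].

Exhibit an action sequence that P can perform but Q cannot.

LTS(P): 12 reachable states
  p0 = c.a.(0 | 0) | c.a.a.0 ⊢ ··c··> p1, ··c··> p2
  p1 = a.(0 | 0) | c.a.a.0 ⊢ ··a··> p3, ··c··> p4
  p2 = c.a.(0 | 0) | a.a.0 ⊢ ··a··> p5, ··c··> p4
  p3 = 0 | 0 | c.a.a.0 ⊢ ··c··> p6
  p4 = a.(0 | 0) | a.a.0 ⊢ ··a··> p6, ··a··> p7
  p5 = c.a.(0 | 0) | a.0 ⊢ ··a··> p8, ··c··> p7
  p6 = 0 | 0 | a.a.0 ⊢ ··a··> p9
  p7 = a.(0 | 0) | a.0 ⊢ ··a··> p10, ··a··> p9
  p8 = c.a.(0 | 0) | 0 ⊢ ··c··> p10
  p9 = 0 | 0 | a.0 ⊢ ··a··> p11
  p10 = a.(0 | 0) | 0 ⊢ ··a··> p11
  p11 = 0 | 0 | 0 ⊢ stopped
LTS(Q): 9 reachable states
  q0 = c.a.(0 | 0) | c.a.0 ⊢ ··c··> q1, ··c··> q2
  q1 = a.(0 | 0) | c.a.0 ⊢ ··a··> q3, ··c··> q4
  q2 = c.a.(0 | 0) | a.0 ⊢ ··a··> q5, ··c··> q4
  q3 = 0 | 0 | c.a.0 ⊢ ··c··> q6
  q4 = a.(0 | 0) | a.0 ⊢ ··a··> q6, ··a··> q7
  q5 = c.a.(0 | 0) | 0 ⊢ ··c··> q7
  q6 = 0 | 0 | a.0 ⊢ ··a··> q8
  q7 = a.(0 | 0) | 0 ⊢ ··a··> q8
  q8 = 0 | 0 | 0 ⊢ stopped
Trace ⟨caa⟩ through P, begin at {p0}:
  step 1 (c): {p1, p2}
  step 2 (a): {p3, p5}
  step 3 (a): {p8}
  P completes σ.
Trace ⟨caa⟩ through Q, begin at {q0}:
  step 1 (c): {q1, q2}
  step 2 (a): {q3, q5}
  step 3 (a): ∅ (Q stuck)

caa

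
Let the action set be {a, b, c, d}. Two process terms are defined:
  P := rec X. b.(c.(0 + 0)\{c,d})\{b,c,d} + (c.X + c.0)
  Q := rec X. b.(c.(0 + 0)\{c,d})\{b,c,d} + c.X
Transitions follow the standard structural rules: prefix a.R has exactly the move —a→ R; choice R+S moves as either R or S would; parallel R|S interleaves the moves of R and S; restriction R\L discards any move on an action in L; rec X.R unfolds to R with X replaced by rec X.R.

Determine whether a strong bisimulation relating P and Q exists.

LTS(P): 3 reachable states
  u0 = rec X. b.(c.(0 + 0)\{c,d})\{b,c,d} + (c.X + c.0) ⊢ ··b··> u1, ··c··> u0, ··c··> u2
  u1 = (c.(0 + 0)\{c,d})\{b,c,d} ⊢ (no moves)
  u2 = 0 ⊢ (no moves)
LTS(Q): 2 reachable states
  v0 = rec X. b.(c.(0 + 0)\{c,d})\{b,c,d} + c.X ⊢ ··b··> v1, ··c··> v0
  v1 = (c.(0 + 0)\{c,d})\{b,c,d} ⊢ (no moves)
Partition-refinement fixed point:
  B0 = {u0}
  B1 = {u1, u2, v1}
  B2 = {v0}
u0 ∈ B0, v0 ∈ B2 → different blocks

NO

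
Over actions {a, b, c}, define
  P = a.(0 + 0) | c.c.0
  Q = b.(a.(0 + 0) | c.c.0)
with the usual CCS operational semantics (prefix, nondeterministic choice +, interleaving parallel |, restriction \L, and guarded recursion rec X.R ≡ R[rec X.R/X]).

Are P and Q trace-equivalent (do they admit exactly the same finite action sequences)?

trace-distinct — witness ⟨a⟩

LTS(P): 6 reachable states
  p0 = a.(0 + 0) | c.c.0 :: —a→ p1, —c→ p2
  p1 = (0 + 0) | c.c.0 :: —c→ p3
  p2 = a.(0 + 0) | c.0 :: —a→ p3, —c→ p4
  p3 = (0 + 0) | c.0 :: —c→ p5
  p4 = a.(0 + 0) | 0 :: —a→ p5
  p5 = (0 + 0) | 0 :: ·
LTS(Q): 7 reachable states
  q0 = b.(a.(0 + 0) | c.c.0) :: —b→ q1
  q1 = a.(0 + 0) | c.c.0 :: —a→ q2, —c→ q3
  q2 = (0 + 0) | c.c.0 :: —c→ q4
  q3 = a.(0 + 0) | c.0 :: —a→ q4, —c→ q5
  q4 = (0 + 0) | c.0 :: —c→ q6
  q5 = a.(0 + 0) | 0 :: —a→ q6
  q6 = (0 + 0) | 0 :: ·
Executing a from P (initial set {p0}):
  step 1 (a): {p1}
  — P admits the full trace.
Executing a from Q (initial set {q0}):
  step 1 (a): ∅  — Q cannot continue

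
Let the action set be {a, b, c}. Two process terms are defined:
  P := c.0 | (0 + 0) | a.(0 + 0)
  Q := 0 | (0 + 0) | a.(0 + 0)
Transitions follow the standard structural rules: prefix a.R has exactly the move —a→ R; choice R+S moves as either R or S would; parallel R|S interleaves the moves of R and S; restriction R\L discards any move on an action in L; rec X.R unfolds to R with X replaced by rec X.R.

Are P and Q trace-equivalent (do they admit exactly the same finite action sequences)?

NO — witness ⟨c⟩

LTS(P): 4 reachable states
  u0 = c.0 | (0 + 0) | a.(0 + 0) has moves --a--▸ u1, --c--▸ u2
  u1 = c.0 | (0 + 0) | (0 + 0) has moves --c--▸ u3
  u2 = 0 | (0 + 0) | a.(0 + 0) has moves --a--▸ u3
  u3 = 0 | (0 + 0) | (0 + 0) has moves deadlocked
LTS(Q): 2 reachable states
  v0 = 0 | (0 + 0) | a.(0 + 0) has moves --a--▸ v1
  v1 = 0 | (0 + 0) | (0 + 0) has moves deadlocked
Executing c from P (initial set {u0}):
  step 1 (c): {u2}
  ✓ P
Executing c from Q (initial set {v0}):
  step 1 (c): no successor for Q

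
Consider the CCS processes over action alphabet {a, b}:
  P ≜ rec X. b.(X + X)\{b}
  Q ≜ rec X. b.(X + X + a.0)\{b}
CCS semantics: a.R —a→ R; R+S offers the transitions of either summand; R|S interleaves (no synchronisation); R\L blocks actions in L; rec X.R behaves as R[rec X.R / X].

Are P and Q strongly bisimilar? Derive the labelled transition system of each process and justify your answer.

P's transition system — 2 states:
  s0 = rec X. b.(X + X)\{b} ⊢ ··b··> s1
  s1 = ((rec X. b.(X + X)\{b}) + (rec X. b.(X + X)\{b}))\{b} ⊢ deadlocked
Q's transition system — 3 states:
  t0 = rec X. b.(X + X + a.0)\{b} ⊢ ··b··> t1
  t1 = ((rec X. b.(X + X + a.0)\{b}) + (rec X. b.(X + X + a.0)\{b}) + a.0)\{b} ⊢ ··a··> t2
  t2 = 0\{b} ⊢ deadlocked
Bisimilarity quotient blocks:
  B0 = {s0}
  B1 = {s1, t2}
  B2 = {t0}
  B3 = {t1}
s0 ∈ B0, t0 ∈ B2 → different blocks

NO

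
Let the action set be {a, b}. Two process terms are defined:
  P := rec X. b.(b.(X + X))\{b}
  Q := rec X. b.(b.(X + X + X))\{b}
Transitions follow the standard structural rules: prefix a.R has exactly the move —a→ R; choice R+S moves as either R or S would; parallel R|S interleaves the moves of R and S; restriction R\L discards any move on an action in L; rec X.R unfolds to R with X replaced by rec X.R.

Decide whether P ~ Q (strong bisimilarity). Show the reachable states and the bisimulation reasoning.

LTS(P): 2 reachable states
  p0 = rec X. b.(b.(X + X))\{b} → --b--▸ p1
  p1 = (b.((rec X. b.(b.(X + X))\{b}) + (rec X. b.(b.(X + X))\{b})))\{b} → (no moves)
LTS(Q): 2 reachable states
  q0 = rec X. b.(b.(X + X + X))\{b} → --b--▸ q1
  q1 = (b.((rec X. b.(b.(X + X + X))\{b}) + (rec X. b.(b.(X + X + X))\{b}) + (rec X. b.(b.(X + X + X))\{b})))\{b} → (no moves)
Partition-refinement fixed point:
  B0 = {p0, q0}
  B1 = {p1, q1}
p0 ∈ B0, q0 ∈ B0 → same block

P ~ Q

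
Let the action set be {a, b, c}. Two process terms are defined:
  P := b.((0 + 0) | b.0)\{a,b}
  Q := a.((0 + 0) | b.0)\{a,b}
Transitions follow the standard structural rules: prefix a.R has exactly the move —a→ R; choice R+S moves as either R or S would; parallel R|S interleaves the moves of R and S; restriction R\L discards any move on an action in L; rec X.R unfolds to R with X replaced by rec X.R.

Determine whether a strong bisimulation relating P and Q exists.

LTS(P): 2 reachable states
  s0 = b.((0 + 0) | b.0)\{a,b} | —b→ s1
  s1 = ((0 + 0) | b.0)\{a,b} | (no moves)
LTS(Q): 2 reachable states
  t0 = a.((0 + 0) | b.0)\{a,b} | —a→ t1
  t1 = ((0 + 0) | b.0)\{a,b} | (no moves)
Coarsest stable partition (strong bisimilarity classes):
  B0 = {s0}
  B1 = {s1, t1}
  B2 = {t0}
s0 ∈ B0, t0 ∈ B2 → different blocks

NO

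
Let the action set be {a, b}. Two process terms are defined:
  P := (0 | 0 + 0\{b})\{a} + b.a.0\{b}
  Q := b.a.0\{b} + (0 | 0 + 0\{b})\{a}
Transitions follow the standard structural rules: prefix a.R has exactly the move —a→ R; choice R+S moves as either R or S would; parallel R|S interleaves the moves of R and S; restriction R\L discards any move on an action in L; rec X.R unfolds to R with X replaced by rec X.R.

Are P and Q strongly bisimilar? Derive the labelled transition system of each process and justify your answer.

P ~ Q

P's transition system — 3 states:
  p0 = (0 | 0 + 0\{b})\{a} + b.a.0\{b} ⊢ ··b··> p1
  p1 = a.0\{b} ⊢ ··a··> p2
  p2 = 0\{b} ⊢ stopped
Q's transition system — 3 states:
  q0 = b.a.0\{b} + (0 | 0 + 0\{b})\{a} ⊢ ··b··> q1
  q1 = a.0\{b} ⊢ ··a··> q2
  q2 = 0\{b} ⊢ stopped
Partition-refinement fixed point:
  B0 = {p0, q0}
  B1 = {p1, q1}
  B2 = {p2, q2}
p0 ∈ B0, q0 ∈ B0 → same block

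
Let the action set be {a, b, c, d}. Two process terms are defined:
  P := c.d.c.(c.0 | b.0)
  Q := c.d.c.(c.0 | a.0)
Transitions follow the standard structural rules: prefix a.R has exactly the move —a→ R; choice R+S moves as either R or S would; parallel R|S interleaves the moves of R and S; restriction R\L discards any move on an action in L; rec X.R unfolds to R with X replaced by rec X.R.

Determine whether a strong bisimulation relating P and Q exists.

not bisimilar

Reachable graph of P (7 states):
  u0 = c.d.c.(c.0 | b.0) | ··c··> u1
  u1 = d.c.(c.0 | b.0) | ··d··> u2
  u2 = c.(c.0 | b.0) | ··c··> u3
  u3 = c.0 | b.0 | ··b··> u4, ··c··> u5
  u4 = c.0 | 0 | ··c··> u6
  u5 = 0 | b.0 | ··b··> u6
  u6 = 0 | 0 | (no moves)
Reachable graph of Q (7 states):
  v0 = c.d.c.(c.0 | a.0) | ··c··> v1
  v1 = d.c.(c.0 | a.0) | ··d··> v2
  v2 = c.(c.0 | a.0) | ··c··> v3
  v3 = c.0 | a.0 | ··a··> v4, ··c··> v5
  v4 = c.0 | 0 | ··c··> v6
  v5 = 0 | a.0 | ··a··> v6
  v6 = 0 | 0 | (no moves)
Partition-refinement fixed point:
  B0 = {u0}
  B1 = {u1}
  B2 = {u2}
  B3 = {u3}
  B4 = {u5}
  B5 = {u6, v6}
  B6 = {u4, v4}
  B7 = {v0}
  B8 = {v1}
  B9 = {v2}
  B10 = {v3}
  B11 = {v5}
u0 ∈ B0, v0 ∈ B7 → different blocks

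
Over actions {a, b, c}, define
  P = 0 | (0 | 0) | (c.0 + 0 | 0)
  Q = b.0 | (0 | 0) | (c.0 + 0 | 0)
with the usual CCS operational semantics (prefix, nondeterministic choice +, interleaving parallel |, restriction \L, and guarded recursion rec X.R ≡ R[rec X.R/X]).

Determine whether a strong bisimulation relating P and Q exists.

Reachable graph of P (2 states):
  s0 = 0 | (0 | 0) | (c.0 + 0 | 0) :: -c-> s1
  s1 = 0 | (0 | 0) | 0 :: deadlocked
Reachable graph of Q (4 states):
  t0 = b.0 | (0 | 0) | (c.0 + 0 | 0) :: -b-> t1, -c-> t2
  t1 = 0 | (0 | 0) | (c.0 + 0 | 0) :: -c-> t3
  t2 = b.0 | (0 | 0) | 0 :: -b-> t3
  t3 = 0 | (0 | 0) | 0 :: deadlocked
Coarsest stable partition (strong bisimilarity classes):
  B0 = {s0, t1}
  B1 = {s1, t3}
  B2 = {t0}
  B3 = {t2}
s0 ∈ B0, t0 ∈ B2 → different blocks

P ≁ Q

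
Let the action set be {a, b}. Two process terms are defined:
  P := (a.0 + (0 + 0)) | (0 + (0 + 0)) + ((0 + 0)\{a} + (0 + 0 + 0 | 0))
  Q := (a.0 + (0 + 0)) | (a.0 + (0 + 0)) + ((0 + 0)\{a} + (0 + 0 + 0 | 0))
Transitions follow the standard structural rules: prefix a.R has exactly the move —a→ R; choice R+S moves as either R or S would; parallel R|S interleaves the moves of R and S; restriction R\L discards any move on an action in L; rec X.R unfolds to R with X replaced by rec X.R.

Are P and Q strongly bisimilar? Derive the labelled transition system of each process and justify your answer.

P's transition system — 2 states:
  p0 = (a.0 + (0 + 0)) | (0 + (0 + 0)) + ((0 + 0)\{a} + (0 + 0 + 0 | 0)) | —a→ p1
  p1 = 0 | (0 + (0 + 0)) | ∅
Q's transition system — 4 states:
  q0 = (a.0 + (0 + 0)) | (a.0 + (0 + 0)) + ((0 + 0)\{a} + (0 + 0 + 0 | 0)) | —a→ q1, —a→ q2
  q1 = (a.0 + (0 + 0)) | 0 | —a→ q3
  q2 = 0 | (a.0 + (0 + 0)) | —a→ q3
  q3 = 0 | 0 | ∅
Partition-refinement fixed point:
  B0 = {p0, q1, q2}
  B1 = {p1, q3}
  B2 = {q0}
p0 ∈ B0, q0 ∈ B2 → different blocks

P ≁ Q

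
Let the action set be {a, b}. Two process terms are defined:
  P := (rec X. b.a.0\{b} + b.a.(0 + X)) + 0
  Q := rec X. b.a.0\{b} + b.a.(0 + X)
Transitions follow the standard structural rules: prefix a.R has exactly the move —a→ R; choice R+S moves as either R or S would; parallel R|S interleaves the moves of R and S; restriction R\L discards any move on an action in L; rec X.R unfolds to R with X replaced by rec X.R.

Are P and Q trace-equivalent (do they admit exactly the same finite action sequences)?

Reachable graph of P (5 states):
  m0 = (rec X. b.a.0\{b} + b.a.(0 + X)) + 0 ⊢ -b-> m1, -b-> m2
  m1 = a.(0 + (rec X. b.a.0\{b} + b.a.(0 + X))) ⊢ -a-> m3
  m2 = a.0\{b} ⊢ -a-> m4
  m3 = 0 + (rec X. b.a.0\{b} + b.a.(0 + X)) ⊢ -b-> m1, -b-> m2
  m4 = 0\{b} ⊢ (no moves)
Reachable graph of Q (5 states):
  n0 = rec X. b.a.0\{b} + b.a.(0 + X) ⊢ -b-> n1, -b-> n2
  n1 = a.(0 + (rec X. b.a.0\{b} + b.a.(0 + X))) ⊢ -a-> n3
  n2 = a.0\{b} ⊢ -a-> n4
  n3 = 0 + (rec X. b.a.0\{b} + b.a.(0 + X)) ⊢ -b-> n1, -b-> n2
  n4 = 0\{b} ⊢ (no moves)
Bisimilarity quotient blocks:
  B0 = {m0, m3, n0, n3}
  B1 = {m2, n2}
  B2 = {m4, n4}
  B3 = {m1, n1}
m0 ∈ B0, n0 ∈ B0 → same block
Bisimilar ⇒ trace-equivalent.

traces(P) = traces(Q)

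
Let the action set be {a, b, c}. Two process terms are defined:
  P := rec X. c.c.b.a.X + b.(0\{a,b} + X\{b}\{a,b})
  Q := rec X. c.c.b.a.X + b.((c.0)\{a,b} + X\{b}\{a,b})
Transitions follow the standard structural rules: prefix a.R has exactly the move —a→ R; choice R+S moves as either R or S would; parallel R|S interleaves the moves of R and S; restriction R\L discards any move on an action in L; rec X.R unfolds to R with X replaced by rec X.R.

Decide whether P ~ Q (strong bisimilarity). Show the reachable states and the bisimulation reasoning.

P's transition system — 7 states:
  s0 = rec X. c.c.b.a.X + b.(0\{a,b} + X\{b}\{a,b}) | --b--▸ s1, --c--▸ s2
  s1 = 0\{a,b} + (rec X. c.c.b.a.X + b.(0\{a,b} + X\{b}\{a,b}))\{b}\{a,b} | --c--▸ s3
  s2 = c.b.a.(rec X. c.c.b.a.X + b.(0\{a,b} + X\{b}\{a,b})) | --c--▸ s4
  s3 = (c.b.a.(rec X. c.c.b.a.X + b.(0\{a,b} + X\{b}\{a,b})))\{b}\{a,b} | --c--▸ s5
  s4 = b.a.(rec X. c.c.b.a.X + b.(0\{a,b} + X\{b}\{a,b})) | --b--▸ s6
  s5 = (b.a.(rec X. c.c.b.a.X + b.(0\{a,b} + X\{b}\{a,b})))\{b}\{a,b} | (no moves)
  s6 = a.(rec X. c.c.b.a.X + b.(0\{a,b} + X\{b}\{a,b})) | --a--▸ s0
Q's transition system — 8 states:
  t0 = rec X. c.c.b.a.X + b.((c.0)\{a,b} + X\{b}\{a,b}) | --b--▸ t1, --c--▸ t2
  t1 = (c.0)\{a,b} + (rec X. c.c.b.a.X + b.((c.0)\{a,b} + X\{b}\{a,b}))\{b}\{a,b} | --c--▸ t3, --c--▸ t4
  t2 = c.b.a.(rec X. c.c.b.a.X + b.((c.0)\{a,b} + X\{b}\{a,b})) | --c--▸ t5
  t3 = (c.b.a.(rec X. c.c.b.a.X + b.((c.0)\{a,b} + X\{b}\{a,b})))\{b}\{a,b} | --c--▸ t6
  t4 = 0\{a,b} | (no moves)
  t5 = b.a.(rec X. c.c.b.a.X + b.((c.0)\{a,b} + X\{b}\{a,b})) | --b--▸ t7
  t6 = (b.a.(rec X. c.c.b.a.X + b.((c.0)\{a,b} + X\{b}\{a,b})))\{b}\{a,b} | (no moves)
  t7 = a.(rec X. c.c.b.a.X + b.((c.0)\{a,b} + X\{b}\{a,b})) | --a--▸ t0
Bisimilarity quotient blocks:
  B0 = {s0}
  B1 = {s2}
  B2 = {s4}
  B3 = {s6}
  B4 = {s1}
  B5 = {s3, t3}
  B6 = {s5, t4, t6}
  B7 = {t0}
  B8 = {t2}
  B9 = {t5}
  B10 = {t7}
  B11 = {t1}
s0 ∈ B0, t0 ∈ B7 → different blocks

not bisimilar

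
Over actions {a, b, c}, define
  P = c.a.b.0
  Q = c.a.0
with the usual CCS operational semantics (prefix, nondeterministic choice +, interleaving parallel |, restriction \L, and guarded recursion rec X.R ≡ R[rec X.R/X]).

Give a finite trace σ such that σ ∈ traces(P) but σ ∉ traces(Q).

cab

P's transition system — 4 states:
  u0 = c.a.b.0 | -c-> u1
  u1 = a.b.0 | -a-> u2
  u2 = b.0 | -b-> u3
  u3 = 0 | ∅
Q's transition system — 3 states:
  v0 = c.a.0 | -c-> v1
  v1 = a.0 | -a-> v2
  v2 = 0 | ∅
Trace ⟨cab⟩ through P, begin at {u0}:
  after c @ step 1: {u1}
  after a @ step 2: {u2}
  after b @ step 3: {u3}
  — P admits the full trace.
Trace ⟨cab⟩ through Q, begin at {v0}:
  after c @ step 1: {v1}
  after a @ step 2: {v2}
  after b @ step 3: ∅ (Q stuck)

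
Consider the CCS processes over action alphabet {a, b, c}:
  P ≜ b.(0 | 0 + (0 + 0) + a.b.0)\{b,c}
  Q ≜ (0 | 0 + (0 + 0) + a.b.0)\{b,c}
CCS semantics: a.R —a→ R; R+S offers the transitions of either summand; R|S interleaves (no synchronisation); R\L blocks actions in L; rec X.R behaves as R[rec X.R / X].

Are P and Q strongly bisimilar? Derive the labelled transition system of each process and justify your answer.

P's transition system — 3 states:
  s0 = b.(0 | 0 + (0 + 0) + a.b.0)\{b,c} has moves =b=> s1
  s1 = (0 | 0 + (0 + 0) + a.b.0)\{b,c} has moves =a=> s2
  s2 = (b.0)\{b,c} has moves stopped
Q's transition system — 2 states:
  t0 = (0 | 0 + (0 + 0) + a.b.0)\{b,c} has moves =a=> t1
  t1 = (b.0)\{b,c} has moves stopped
Coarsest stable partition (strong bisimilarity classes):
  B0 = {s0}
  B1 = {s1, t0}
  B2 = {s2, t1}
s0 ∈ B0, t0 ∈ B1 → different blocks

not bisimilar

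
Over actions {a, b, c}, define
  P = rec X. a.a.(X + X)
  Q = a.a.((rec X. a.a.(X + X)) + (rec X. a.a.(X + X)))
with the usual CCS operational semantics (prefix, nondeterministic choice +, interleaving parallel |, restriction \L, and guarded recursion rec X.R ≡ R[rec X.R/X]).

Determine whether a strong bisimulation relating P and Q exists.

P ~ Q

LTS(P): 3 reachable states
  m0 = rec X. a.a.(X + X) :: ··a··> m1
  m1 = a.((rec X. a.a.(X + X)) + (rec X. a.a.(X + X))) :: ··a··> m2
  m2 = (rec X. a.a.(X + X)) + (rec X. a.a.(X + X)) :: ··a··> m1
LTS(Q): 3 reachable states
  n0 = a.a.((rec X. a.a.(X + X)) + (rec X. a.a.(X + X))) :: ··a··> n1
  n1 = a.((rec X. a.a.(X + X)) + (rec X. a.a.(X + X))) :: ··a··> n2
  n2 = (rec X. a.a.(X + X)) + (rec X. a.a.(X + X)) :: ··a··> n1
Coarsest stable partition (strong bisimilarity classes):
  B0 = {m0, m1, m2, n0, n1, n2}
m0 ∈ B0, n0 ∈ B0 → same block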